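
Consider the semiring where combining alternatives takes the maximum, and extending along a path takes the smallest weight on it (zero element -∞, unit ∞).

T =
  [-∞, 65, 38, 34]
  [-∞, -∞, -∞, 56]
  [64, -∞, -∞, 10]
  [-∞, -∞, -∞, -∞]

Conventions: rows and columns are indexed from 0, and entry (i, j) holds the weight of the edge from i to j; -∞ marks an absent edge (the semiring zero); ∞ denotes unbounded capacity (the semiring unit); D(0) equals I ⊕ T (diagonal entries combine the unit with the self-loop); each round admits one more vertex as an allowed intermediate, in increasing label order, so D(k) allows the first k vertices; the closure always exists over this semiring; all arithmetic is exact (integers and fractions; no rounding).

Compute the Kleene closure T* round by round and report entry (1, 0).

D(0):
  [∞, 65, 38, 34]
  [-∞, ∞, -∞, 56]
  [64, -∞, ∞, 10]
  [-∞, -∞, -∞, ∞]
D(1):
  [∞, 65, 38, 34]
  [-∞, ∞, -∞, 56]
  [64, 64, ∞, 34]
  [-∞, -∞, -∞, ∞]
D(2):
  [∞, 65, 38, 56]
  [-∞, ∞, -∞, 56]
  [64, 64, ∞, 56]
  [-∞, -∞, -∞, ∞]
D(3):
  [∞, 65, 38, 56]
  [-∞, ∞, -∞, 56]
  [64, 64, ∞, 56]
  [-∞, -∞, -∞, ∞]
D(4):
  [∞, 65, 38, 56]
  [-∞, ∞, -∞, 56]
  [64, 64, ∞, 56]
  [-∞, -∞, -∞, ∞]
Answer: T*[1][0] = -∞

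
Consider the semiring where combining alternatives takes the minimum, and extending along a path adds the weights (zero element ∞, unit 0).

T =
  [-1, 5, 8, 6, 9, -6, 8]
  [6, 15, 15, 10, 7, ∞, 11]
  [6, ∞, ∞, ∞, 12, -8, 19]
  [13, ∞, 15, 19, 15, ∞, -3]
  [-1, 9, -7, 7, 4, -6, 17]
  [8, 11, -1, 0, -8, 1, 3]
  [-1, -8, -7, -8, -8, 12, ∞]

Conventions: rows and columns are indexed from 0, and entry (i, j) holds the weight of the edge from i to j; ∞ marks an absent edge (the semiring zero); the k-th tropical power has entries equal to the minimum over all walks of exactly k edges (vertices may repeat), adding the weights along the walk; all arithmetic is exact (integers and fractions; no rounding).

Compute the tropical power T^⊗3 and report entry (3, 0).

T^⊗2:
  [-2, 0, -7, -6, -14, -7, -3]
  [5, 3, 0, 3, 3, 0, 7]
  [0, 3, -9, -8, -16, -7, -5]
  [-4, -11, -10, -11, -11, 7, 16]
  [-2, 4, -7, -6, -14, -15, -3]
  [-9, -5, -15, -5, -7, -14, -3]
  [-9, 1, -15, -1, -4, -15, -11]
T^⊗3:
  [-15, -11, -21, -11, -15, -20, -9]
  [2, -1, -4, -1, -8, -8, 0]
  [-17, -13, -23, -13, -15, -22, -11]
  [-12, -2, -18, -4, -7, -18, -14]
  [-15, -11, -21, -15, -23, -20, -12]
  [-10, -11, -15, -14, -22, -23, -11]
  [-12, -19, -18, -19, -23, -23, -12]
Key observation: the optimum is the walk 3->6->4->0, with weight (-3) + (-8) + (-1) = -12.
Optimal value attained by: walk 3->6->4->0.
Answer: (T^⊗3)[3][0] = -12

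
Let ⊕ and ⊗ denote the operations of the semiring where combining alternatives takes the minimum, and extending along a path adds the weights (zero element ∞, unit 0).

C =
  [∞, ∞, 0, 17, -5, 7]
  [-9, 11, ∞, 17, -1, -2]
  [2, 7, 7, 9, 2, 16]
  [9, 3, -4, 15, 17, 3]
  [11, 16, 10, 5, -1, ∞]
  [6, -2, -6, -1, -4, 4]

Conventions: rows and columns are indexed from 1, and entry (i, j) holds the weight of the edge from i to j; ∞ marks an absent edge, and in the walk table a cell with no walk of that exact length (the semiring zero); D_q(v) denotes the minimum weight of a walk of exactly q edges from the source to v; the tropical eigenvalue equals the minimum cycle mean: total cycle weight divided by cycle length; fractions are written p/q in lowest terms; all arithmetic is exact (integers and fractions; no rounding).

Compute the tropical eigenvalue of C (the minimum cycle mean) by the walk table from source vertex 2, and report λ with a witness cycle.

q=0: [∞, 0, ∞, ∞, ∞, ∞]
q=1: [-9, 11, ∞, 17, -1, -2]
q=2: [2, -4, -9, -3, -14, -2]
q=3: [-13, -4, -8, -9, -15, -6]
q=4: [-13, -8, -13, -10, -18, -6]
q=5: [-17, -8, -14, -13, -19, -10]
q=6: [-17, -12, -17, -14, -22, -10]
Optimal cycle mean attained by: cycle 2->6->2, total (-2) + (-2), length 2.
Answer: λ = -2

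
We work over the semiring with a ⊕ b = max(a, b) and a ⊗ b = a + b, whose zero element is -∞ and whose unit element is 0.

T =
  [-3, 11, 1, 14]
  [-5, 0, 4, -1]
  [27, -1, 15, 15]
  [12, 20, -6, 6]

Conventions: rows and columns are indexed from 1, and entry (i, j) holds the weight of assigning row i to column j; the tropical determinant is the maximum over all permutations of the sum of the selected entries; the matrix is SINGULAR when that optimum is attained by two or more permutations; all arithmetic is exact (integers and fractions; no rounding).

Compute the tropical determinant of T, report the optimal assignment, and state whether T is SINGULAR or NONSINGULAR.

σ = (1, 2, 3, 4): (-3) + 0 + 15 + 6 = 18
σ = (1, 2, 4, 3): (-3) + 0 + 15 + (-6) = 6
σ = (1, 3, 2, 4): (-3) + 4 + (-1) + 6 = 6
σ = (1, 3, 4, 2): (-3) + 4 + 15 + 20 = 36
σ = (1, 4, 2, 3): (-3) + (-1) + (-1) + (-6) = -11
σ = (1, 4, 3, 2): (-3) + (-1) + 15 + 20 = 31
σ = (2, 1, 3, 4): 11 + (-5) + 15 + 6 = 27
σ = (2, 1, 4, 3): 11 + (-5) + 15 + (-6) = 15
σ = (2, 3, 1, 4): 11 + 4 + 27 + 6 = 48
σ = (2, 3, 4, 1): 11 + 4 + 15 + 12 = 42
σ = (2, 4, 1, 3): 11 + (-1) + 27 + (-6) = 31
σ = (2, 4, 3, 1): 11 + (-1) + 15 + 12 = 37
σ = (3, 1, 2, 4): 1 + (-5) + (-1) + 6 = 1
σ = (3, 1, 4, 2): 1 + (-5) + 15 + 20 = 31
σ = (3, 2, 1, 4): 1 + 0 + 27 + 6 = 34
σ = (3, 2, 4, 1): 1 + 0 + 15 + 12 = 28
σ = (3, 4, 1, 2): 1 + (-1) + 27 + 20 = 47
σ = (3, 4, 2, 1): 1 + (-1) + (-1) + 12 = 11
σ = (4, 1, 2, 3): 14 + (-5) + (-1) + (-6) = 2
σ = (4, 1, 3, 2): 14 + (-5) + 15 + 20 = 44
σ = (4, 2, 1, 3): 14 + 0 + 27 + (-6) = 35
σ = (4, 2, 3, 1): 14 + 0 + 15 + 12 = 41
σ = (4, 3, 1, 2): 14 + 4 + 27 + 20 = 65
σ = (4, 3, 2, 1): 14 + 4 + (-1) + 12 = 29
Optimal value attained by: σ = (4, 3, 1, 2).
Answer: det⊕(T) = 65; verdict: NONSINGULAR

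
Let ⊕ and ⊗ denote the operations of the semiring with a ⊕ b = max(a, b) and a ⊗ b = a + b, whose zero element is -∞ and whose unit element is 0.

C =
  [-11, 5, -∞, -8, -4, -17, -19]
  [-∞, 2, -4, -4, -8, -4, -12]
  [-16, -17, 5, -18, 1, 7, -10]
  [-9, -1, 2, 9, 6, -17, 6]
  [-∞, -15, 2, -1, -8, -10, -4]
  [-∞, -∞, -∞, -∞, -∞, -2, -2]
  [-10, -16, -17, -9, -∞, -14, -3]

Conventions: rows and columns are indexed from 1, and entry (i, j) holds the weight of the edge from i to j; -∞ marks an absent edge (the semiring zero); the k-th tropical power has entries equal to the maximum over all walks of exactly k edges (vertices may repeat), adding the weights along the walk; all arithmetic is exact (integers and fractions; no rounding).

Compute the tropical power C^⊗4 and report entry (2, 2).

C^⊗2:
  [-17, 7, 1, 1, -2, 1, -2]
  [-13, 4, 1, 5, 2, 3, 2]
  [-11, -11, 10, 0, 6, 12, 5]
  [0, 8, 11, 18, 15, 9, 15]
  [-10, -2, 7, 8, 5, 9, 5]
  [-12, -18, -19, -11, -∞, -4, -4]
  [-13, -5, -7, 0, -3, -10, -3]
C^⊗3:
  [-8, 9, 6, 10, 7, 8, 7]
  [-4, 6, 7, 14, 11, 8, 11]
  [-5, -1, 15, 9, 11, 17, 10]
  [9, 17, 20, 27, 24, 18, 24]
  [-1, 7, 12, 17, 14, 14, 14]
  [-14, -7, -9, -2, -5, -6, -5]
  [-9, -1, 2, 9, 6, 0, 6]
C^⊗4:
  [1, 11, 12, 19, 16, 13, 16]
  [5, 13, 16, 23, 20, 14, 20]
  [0, 8, 20, 18, 16, 22, 15]
  [18, 26, 29, 36, 33, 27, 33]
  [8, 16, 19, 26, 23, 19, 23]
  [-11, -3, 0, 7, 4, -2, 4]
  [0, 8, 11, 18, 15, 9, 15]
Key observation: the optimum is the walk 2->4->4->4->2, with weight (-4) + 9 + 9 + (-1) = 13.
Optimal value attained by: walk 2->4->4->4->2.
Answer: (C^⊗4)[2][2] = 13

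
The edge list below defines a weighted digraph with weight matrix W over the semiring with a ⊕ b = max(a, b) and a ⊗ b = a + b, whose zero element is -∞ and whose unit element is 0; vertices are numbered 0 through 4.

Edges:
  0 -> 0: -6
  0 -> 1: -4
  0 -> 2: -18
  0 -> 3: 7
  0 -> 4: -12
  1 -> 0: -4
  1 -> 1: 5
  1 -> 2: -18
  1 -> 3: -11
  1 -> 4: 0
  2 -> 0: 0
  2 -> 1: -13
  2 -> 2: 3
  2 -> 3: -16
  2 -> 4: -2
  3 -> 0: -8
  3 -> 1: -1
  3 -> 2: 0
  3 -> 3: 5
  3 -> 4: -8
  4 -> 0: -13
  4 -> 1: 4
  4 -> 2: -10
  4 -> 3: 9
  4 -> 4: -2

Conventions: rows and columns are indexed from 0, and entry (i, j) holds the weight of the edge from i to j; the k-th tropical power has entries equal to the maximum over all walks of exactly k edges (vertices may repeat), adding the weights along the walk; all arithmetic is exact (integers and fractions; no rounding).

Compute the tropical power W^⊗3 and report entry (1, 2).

W^⊗2:
  [-1, 6, 7, 12, -1]
  [1, 10, -10, 9, 5]
  [3, 2, 6, 7, 1]
  [0, 4, 5, 10, -1]
  [1, 9, 9, 14, 4]
W^⊗3:
  [7, 11, 12, 17, 6]
  [6, 15, 9, 14, 10]
  [6, 7, 9, 12, 4]
  [5, 9, 10, 15, 4]
  [9, 14, 14, 19, 9]
Key observation: the optimum is the walk 1->4->3->2, with weight 0 + 9 + 0 = 9.
Optimal value attained by: walk 1->4->3->2.
Answer: (W^⊗3)[1][2] = 9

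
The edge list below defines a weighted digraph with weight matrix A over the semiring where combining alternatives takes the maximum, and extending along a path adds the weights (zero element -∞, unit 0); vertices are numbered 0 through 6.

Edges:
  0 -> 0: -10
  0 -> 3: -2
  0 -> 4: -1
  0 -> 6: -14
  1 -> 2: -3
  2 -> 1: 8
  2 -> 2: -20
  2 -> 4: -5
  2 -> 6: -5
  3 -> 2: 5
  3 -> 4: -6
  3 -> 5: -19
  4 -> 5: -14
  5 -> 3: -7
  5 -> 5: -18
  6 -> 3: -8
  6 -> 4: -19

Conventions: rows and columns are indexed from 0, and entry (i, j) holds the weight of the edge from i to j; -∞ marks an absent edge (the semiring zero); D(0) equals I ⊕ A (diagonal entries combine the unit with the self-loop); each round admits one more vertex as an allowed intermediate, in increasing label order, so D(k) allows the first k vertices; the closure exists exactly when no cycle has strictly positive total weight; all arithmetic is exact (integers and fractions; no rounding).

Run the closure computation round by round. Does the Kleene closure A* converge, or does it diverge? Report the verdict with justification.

D(0):
  [0, -∞, -∞, -2, -1, -∞, -14]
  [-∞, 0, -3, -∞, -∞, -∞, -∞]
  [-∞, 8, 0, -∞, -5, -∞, -5]
  [-∞, -∞, 5, 0, -6, -19, -∞]
  [-∞, -∞, -∞, -∞, 0, -14, -∞]
  [-∞, -∞, -∞, -7, -∞, 0, -∞]
  [-∞, -∞, -∞, -8, -19, -∞, 0]
D(1):
  [0, -∞, -∞, -2, -1, -∞, -14]
  [-∞, 0, -3, -∞, -∞, -∞, -∞]
  [-∞, 8, 0, -∞, -5, -∞, -5]
  [-∞, -∞, 5, 0, -6, -19, -∞]
  [-∞, -∞, -∞, -∞, 0, -14, -∞]
  [-∞, -∞, -∞, -7, -∞, 0, -∞]
  [-∞, -∞, -∞, -8, -19, -∞, 0]
Detection: at round 2, diagonal entry (2, 2) turns strictly positive.
Key observation: the cycle 2->1->2 has total weight 8 + (-3), which is strictly positive.
Answer: DIVERGES — positive cycle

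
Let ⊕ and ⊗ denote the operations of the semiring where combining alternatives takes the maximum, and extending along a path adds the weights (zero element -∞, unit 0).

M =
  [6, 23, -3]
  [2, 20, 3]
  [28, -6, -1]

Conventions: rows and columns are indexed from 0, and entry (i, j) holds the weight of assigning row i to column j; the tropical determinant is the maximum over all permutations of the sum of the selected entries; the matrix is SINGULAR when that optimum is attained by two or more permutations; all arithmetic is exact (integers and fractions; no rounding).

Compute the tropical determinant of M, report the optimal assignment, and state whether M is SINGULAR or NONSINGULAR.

σ = (0, 1, 2): 6 + 20 + (-1) = 25
σ = (0, 2, 1): 6 + 3 + (-6) = 3
σ = (1, 0, 2): 23 + 2 + (-1) = 24
σ = (1, 2, 0): 23 + 3 + 28 = 54
σ = (2, 0, 1): (-3) + 2 + (-6) = -7
σ = (2, 1, 0): (-3) + 20 + 28 = 45
Optimal value attained by: σ = (1, 2, 0).
Answer: det⊕(M) = 54; verdict: NONSINGULAR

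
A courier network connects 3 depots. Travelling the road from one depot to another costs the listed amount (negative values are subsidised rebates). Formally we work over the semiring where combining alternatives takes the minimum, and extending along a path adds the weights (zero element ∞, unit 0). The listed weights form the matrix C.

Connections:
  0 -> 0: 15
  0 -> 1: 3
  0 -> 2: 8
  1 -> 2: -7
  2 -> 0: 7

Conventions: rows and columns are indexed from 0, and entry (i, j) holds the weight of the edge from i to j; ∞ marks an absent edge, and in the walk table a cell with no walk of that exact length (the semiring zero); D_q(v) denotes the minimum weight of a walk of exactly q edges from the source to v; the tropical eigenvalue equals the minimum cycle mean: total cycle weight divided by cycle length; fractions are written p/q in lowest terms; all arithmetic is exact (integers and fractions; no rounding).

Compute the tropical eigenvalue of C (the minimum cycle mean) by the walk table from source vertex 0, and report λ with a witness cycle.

q=0: [0, ∞, ∞]
q=1: [15, 3, 8]
q=2: [15, 18, -4]
q=3: [3, 18, 11]
Optimal cycle mean attained by: cycle 0->1->2->0, total 3 + (-7) + 7, length 3.
Answer: λ = 1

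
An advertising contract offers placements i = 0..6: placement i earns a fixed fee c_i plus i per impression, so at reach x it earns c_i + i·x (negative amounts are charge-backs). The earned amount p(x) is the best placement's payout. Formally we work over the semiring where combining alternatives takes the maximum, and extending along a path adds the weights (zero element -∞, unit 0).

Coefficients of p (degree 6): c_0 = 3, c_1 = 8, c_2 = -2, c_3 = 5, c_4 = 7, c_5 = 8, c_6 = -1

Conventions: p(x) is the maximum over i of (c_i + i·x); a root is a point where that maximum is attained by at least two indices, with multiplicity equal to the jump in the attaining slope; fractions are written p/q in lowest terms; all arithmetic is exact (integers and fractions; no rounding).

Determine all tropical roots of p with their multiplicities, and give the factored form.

hull edge (i=0, c=3) to (i=1, c=8): slope 5, span 1
hull edge (i=1, c=8) to (i=5, c=8): slope 0, span 4
hull edge (i=5, c=8) to (i=6, c=-1): slope -9, span 1
Factored form: p(x) = -1 ⊗ (x ⊕ (-5)) ⊗ (x ⊕ 0) ⊗ (x ⊕ 0) ⊗ (x ⊕ 0) ⊗ (x ⊕ 0) ⊗ (x ⊕ 9)
Answer: roots = -5 (mult 1), 0 (mult 4), 9 (mult 1)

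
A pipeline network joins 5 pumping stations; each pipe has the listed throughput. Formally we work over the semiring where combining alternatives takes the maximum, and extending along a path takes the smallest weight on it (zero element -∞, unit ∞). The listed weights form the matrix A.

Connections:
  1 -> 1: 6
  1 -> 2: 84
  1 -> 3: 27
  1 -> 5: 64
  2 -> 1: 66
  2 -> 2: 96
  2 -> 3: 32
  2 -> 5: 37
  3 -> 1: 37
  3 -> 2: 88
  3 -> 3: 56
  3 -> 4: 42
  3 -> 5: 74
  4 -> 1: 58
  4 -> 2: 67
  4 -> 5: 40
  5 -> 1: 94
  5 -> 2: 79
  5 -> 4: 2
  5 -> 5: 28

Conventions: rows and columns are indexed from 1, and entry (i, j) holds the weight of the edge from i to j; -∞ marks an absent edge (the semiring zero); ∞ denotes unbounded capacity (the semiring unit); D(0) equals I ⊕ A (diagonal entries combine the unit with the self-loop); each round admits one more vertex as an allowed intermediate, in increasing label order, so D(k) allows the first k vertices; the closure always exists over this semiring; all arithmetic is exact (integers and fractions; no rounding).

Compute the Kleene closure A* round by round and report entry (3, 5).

D(0):
  [∞, 84, 27, -∞, 64]
  [66, ∞, 32, -∞, 37]
  [37, 88, ∞, 42, 74]
  [58, 67, -∞, ∞, 40]
  [94, 79, -∞, 2, ∞]
D(1):
  [∞, 84, 27, -∞, 64]
  [66, ∞, 32, -∞, 64]
  [37, 88, ∞, 42, 74]
  [58, 67, 27, ∞, 58]
  [94, 84, 27, 2, ∞]
D(2):
  [∞, 84, 32, -∞, 64]
  [66, ∞, 32, -∞, 64]
  [66, 88, ∞, 42, 74]
  [66, 67, 32, ∞, 64]
  [94, 84, 32, 2, ∞]
D(3):
  [∞, 84, 32, 32, 64]
  [66, ∞, 32, 32, 64]
  [66, 88, ∞, 42, 74]
  [66, 67, 32, ∞, 64]
  [94, 84, 32, 32, ∞]
D(4):
  [∞, 84, 32, 32, 64]
  [66, ∞, 32, 32, 64]
  [66, 88, ∞, 42, 74]
  [66, 67, 32, ∞, 64]
  [94, 84, 32, 32, ∞]
D(5):
  [∞, 84, 32, 32, 64]
  [66, ∞, 32, 32, 64]
  [74, 88, ∞, 42, 74]
  [66, 67, 32, ∞, 64]
  [94, 84, 32, 32, ∞]
Answer: A*[3][5] = 74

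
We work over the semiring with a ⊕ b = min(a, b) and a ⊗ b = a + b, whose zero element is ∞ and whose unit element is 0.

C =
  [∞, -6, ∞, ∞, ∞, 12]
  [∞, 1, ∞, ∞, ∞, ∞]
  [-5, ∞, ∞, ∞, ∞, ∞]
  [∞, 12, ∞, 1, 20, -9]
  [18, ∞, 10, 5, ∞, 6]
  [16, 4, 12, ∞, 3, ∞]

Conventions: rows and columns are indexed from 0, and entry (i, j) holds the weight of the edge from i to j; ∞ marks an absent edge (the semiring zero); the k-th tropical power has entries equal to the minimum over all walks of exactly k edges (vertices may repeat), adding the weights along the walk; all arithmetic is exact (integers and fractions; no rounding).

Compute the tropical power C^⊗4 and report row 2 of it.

C^⊗2:
  [28, -5, 24, ∞, 15, ∞]
  [∞, 2, ∞, ∞, ∞, ∞]
  [∞, -11, ∞, ∞, ∞, 7]
  [7, -5, 3, 2, -6, -8]
  [5, 10, 18, 6, 9, -4]
  [7, 5, 13, 8, ∞, 9]
C^⊗3:
  [19, -4, 25, 20, ∞, 21]
  [∞, 3, ∞, ∞, ∞, ∞]
  [23, -10, 19, ∞, 10, ∞]
  [-2, -4, 4, -1, -5, -7]
  [12, -1, 8, 7, -1, -3]
  [8, 1, 21, 9, 12, -1]
C^⊗4:
  [20, -3, 33, 21, 24, 11]
  [∞, 4, ∞, ∞, ∞, ∞]
  [14, -9, 20, 15, ∞, 16]
  [-1, -8, 5, 0, -4, -10]
  [3, 0, 9, 4, 0, -2]
  [15, 2, 11, 10, 2, 0]
Answer: row 2 of C^⊗4 = [14, -9, 20, 15, ∞, 16]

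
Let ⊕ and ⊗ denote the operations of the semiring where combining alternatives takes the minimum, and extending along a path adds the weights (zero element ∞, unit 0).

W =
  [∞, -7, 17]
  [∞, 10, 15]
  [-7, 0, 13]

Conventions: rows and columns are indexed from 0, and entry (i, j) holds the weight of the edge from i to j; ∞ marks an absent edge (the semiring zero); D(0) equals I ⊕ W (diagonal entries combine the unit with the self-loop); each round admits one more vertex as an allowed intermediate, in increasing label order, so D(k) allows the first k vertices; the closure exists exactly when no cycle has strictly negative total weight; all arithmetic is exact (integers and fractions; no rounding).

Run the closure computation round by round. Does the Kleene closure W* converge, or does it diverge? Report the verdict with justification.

D(0):
  [0, -7, 17]
  [∞, 0, 15]
  [-7, 0, 0]
D(1):
  [0, -7, 17]
  [∞, 0, 15]
  [-7, -14, 0]
D(2):
  [0, -7, 8]
  [∞, 0, 15]
  [-7, -14, 0]
D(3):
  [0, -7, 8]
  [8, 0, 15]
  [-7, -14, 0]
Key observation: every diagonal entry stays at the unit through all rounds, so no improving cycle exists.
Answer: CONVERGES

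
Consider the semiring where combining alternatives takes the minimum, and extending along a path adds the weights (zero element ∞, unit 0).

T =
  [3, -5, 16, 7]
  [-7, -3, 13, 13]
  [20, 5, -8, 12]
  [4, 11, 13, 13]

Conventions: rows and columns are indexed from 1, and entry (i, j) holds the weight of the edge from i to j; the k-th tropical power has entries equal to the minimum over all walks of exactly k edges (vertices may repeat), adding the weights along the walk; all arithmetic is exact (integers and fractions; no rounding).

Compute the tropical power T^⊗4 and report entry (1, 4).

T^⊗2:
  [-12, -8, 8, 8]
  [-10, -12, 5, 0]
  [-2, -3, -16, 4]
  [4, -1, 5, 11]
T^⊗3:
  [-15, -17, 0, -5]
  [-19, -15, -3, -3]
  [-10, -11, -24, -4]
  [-8, -4, -3, 11]
T^⊗4:
  [-24, -20, -8, -8]
  [-22, -24, -11, -12]
  [-18, -19, -32, -12]
  [-11, -13, -11, -1]
Key observation: the optimum is the walk 1->2->2->1->4, with weight (-5) + (-3) + (-7) + 7 = -8.
Optimal value attained by: walk 1->2->2->1->4.
Answer: (T^⊗4)[1][4] = -8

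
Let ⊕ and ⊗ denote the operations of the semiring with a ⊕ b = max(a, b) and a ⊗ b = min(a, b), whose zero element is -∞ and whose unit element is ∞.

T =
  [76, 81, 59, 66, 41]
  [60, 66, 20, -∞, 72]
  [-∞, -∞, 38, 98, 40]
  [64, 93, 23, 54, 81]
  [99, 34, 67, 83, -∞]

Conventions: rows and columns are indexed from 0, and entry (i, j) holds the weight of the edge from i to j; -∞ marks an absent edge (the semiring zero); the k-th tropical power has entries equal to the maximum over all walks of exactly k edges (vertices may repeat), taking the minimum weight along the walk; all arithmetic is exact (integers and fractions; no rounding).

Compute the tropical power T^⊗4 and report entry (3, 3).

T^⊗2:
  [76, 76, 59, 66, 72]
  [72, 66, 67, 72, 66]
  [64, 93, 40, 54, 81]
  [81, 66, 67, 81, 72]
  [76, 83, 59, 67, 81]
T^⊗3:
  [76, 76, 67, 72, 72]
  [72, 72, 66, 67, 72]
  [81, 66, 67, 81, 72]
  [76, 81, 67, 72, 81]
  [81, 76, 67, 81, 72]
T^⊗4:
  [76, 76, 67, 72, 72]
  [72, 72, 67, 72, 72]
  [76, 81, 67, 72, 81]
  [81, 76, 67, 81, 72]
  [76, 81, 67, 72, 81]
Key observation: the optimum is the walk 3->4->3->4->3, with weight 81 min 83 min 81 min 83 = 81.
Optimal value attained by: walk 3->4->3->4->3.
Answer: (T^⊗4)[3][3] = 81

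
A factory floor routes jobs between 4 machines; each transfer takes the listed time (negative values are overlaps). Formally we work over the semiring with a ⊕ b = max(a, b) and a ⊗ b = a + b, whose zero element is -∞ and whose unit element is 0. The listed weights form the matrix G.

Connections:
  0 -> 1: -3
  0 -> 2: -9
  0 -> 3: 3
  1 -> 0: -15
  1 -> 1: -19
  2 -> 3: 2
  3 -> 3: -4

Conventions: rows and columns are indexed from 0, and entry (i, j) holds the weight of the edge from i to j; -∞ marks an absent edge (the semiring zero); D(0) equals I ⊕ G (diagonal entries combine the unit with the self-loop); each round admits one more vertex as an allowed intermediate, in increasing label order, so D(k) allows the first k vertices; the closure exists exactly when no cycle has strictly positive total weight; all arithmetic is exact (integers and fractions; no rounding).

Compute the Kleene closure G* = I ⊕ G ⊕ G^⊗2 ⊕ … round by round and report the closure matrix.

D(0):
  [0, -3, -9, 3]
  [-15, 0, -∞, -∞]
  [-∞, -∞, 0, 2]
  [-∞, -∞, -∞, 0]
D(1):
  [0, -3, -9, 3]
  [-15, 0, -24, -12]
  [-∞, -∞, 0, 2]
  [-∞, -∞, -∞, 0]
D(2):
  [0, -3, -9, 3]
  [-15, 0, -24, -12]
  [-∞, -∞, 0, 2]
  [-∞, -∞, -∞, 0]
D(3):
  [0, -3, -9, 3]
  [-15, 0, -24, -12]
  [-∞, -∞, 0, 2]
  [-∞, -∞, -∞, 0]
D(4):
  [0, -3, -9, 3]
  [-15, 0, -24, -12]
  [-∞, -∞, 0, 2]
  [-∞, -∞, -∞, 0]
Answer: G* = [[0, -3, -9, 3], [-15, 0, -24, -12], [-∞, -∞, 0, 2], [-∞, -∞, -∞, 0]]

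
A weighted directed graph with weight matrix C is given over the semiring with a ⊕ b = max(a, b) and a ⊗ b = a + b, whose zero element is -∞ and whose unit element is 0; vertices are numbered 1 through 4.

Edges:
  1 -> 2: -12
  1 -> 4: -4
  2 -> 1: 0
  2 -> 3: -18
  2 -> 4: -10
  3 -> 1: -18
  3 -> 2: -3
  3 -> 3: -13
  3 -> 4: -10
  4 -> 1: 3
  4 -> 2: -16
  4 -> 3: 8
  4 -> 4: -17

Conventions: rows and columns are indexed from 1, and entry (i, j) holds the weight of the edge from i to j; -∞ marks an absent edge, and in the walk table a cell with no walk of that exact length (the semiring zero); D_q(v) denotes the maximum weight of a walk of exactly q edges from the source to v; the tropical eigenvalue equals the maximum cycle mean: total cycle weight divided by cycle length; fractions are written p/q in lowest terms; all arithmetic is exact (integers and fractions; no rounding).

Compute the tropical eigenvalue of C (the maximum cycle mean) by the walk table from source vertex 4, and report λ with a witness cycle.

q=0: [-∞, -∞, -∞, 0]
q=1: [3, -16, 8, -17]
q=2: [-10, 5, -5, -1]
q=3: [5, -8, 7, -5]
q=4: [-2, 4, 3, 1]
Optimal cycle mean attained by: cycle 1->4->3->2->1, total (-4) + 8 + (-3) + 0, length 4.
Answer: λ = 1/4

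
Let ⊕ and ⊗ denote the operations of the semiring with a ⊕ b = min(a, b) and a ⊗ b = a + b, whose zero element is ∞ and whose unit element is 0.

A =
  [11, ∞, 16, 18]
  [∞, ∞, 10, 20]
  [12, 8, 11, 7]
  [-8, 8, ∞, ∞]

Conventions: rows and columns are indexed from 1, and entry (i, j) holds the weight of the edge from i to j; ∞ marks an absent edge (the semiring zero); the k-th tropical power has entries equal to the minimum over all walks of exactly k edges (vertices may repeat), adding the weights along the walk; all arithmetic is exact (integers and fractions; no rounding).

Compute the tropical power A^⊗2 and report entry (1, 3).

A^⊗2:
  [10, 24, 27, 23]
  [12, 18, 21, 17]
  [-1, 15, 18, 18]
  [3, ∞, 8, 10]
Key observation: the optimum is the walk 1->1->3, with weight 11 + 16 = 27.
Optimal value attained by: walk 1->1->3.
Answer: (A^⊗2)[1][3] = 27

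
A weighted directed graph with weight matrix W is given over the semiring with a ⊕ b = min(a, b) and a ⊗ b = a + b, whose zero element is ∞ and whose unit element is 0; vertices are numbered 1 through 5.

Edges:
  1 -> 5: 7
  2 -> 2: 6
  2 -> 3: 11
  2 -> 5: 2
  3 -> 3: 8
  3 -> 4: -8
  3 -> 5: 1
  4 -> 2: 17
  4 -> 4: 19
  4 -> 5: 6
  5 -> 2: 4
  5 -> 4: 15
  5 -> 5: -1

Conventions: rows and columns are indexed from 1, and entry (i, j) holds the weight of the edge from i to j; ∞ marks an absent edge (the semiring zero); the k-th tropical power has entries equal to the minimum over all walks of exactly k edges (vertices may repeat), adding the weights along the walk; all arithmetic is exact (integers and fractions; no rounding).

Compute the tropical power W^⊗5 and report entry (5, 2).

W^⊗2:
  [∞, 11, ∞, 22, 6]
  [∞, 6, 17, 3, 1]
  [∞, 5, 16, 0, -2]
  [∞, 10, 28, 21, 5]
  [∞, 3, 15, 14, -2]
W^⊗3:
  [∞, 10, 22, 21, 5]
  [∞, 5, 17, 9, 0]
  [∞, 2, 16, 8, -3]
  [∞, 9, 21, 20, 4]
  [∞, 2, 14, 7, -3]
W^⊗4:
  [∞, 9, 21, 14, 4]
  [∞, 4, 16, 9, -1]
  [∞, 1, 13, 8, -4]
  [∞, 8, 20, 13, 3]
  [∞, 1, 13, 6, -4]
W^⊗5:
  [∞, 8, 20, 13, 3]
  [∞, 3, 15, 8, -2]
  [∞, 0, 12, 5, -5]
  [∞, 7, 19, 12, 2]
  [∞, 0, 12, 5, -5]
Key observation: the optimum is the walk 5->5->5->5->5->2, with weight (-1) + (-1) + (-1) + (-1) + 4 = 0.
Optimal value attained by: walk 5->5->5->5->5->2.
Answer: (W^⊗5)[5][2] = 0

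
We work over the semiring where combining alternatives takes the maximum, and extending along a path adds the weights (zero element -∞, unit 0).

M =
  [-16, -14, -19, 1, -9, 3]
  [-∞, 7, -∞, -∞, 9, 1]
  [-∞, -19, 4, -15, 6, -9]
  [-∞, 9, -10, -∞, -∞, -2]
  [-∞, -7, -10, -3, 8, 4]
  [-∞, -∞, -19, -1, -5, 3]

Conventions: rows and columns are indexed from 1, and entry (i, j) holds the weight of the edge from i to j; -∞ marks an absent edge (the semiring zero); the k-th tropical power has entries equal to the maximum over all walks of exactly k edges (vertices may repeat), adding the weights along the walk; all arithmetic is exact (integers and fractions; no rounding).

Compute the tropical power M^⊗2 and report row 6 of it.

M^⊗2:
  [-32, 10, -9, 2, -1, 6]
  [-∞, 14, -1, 6, 17, 13]
  [-∞, -1, 8, 3, 14, 10]
  [-∞, 16, -6, -3, 18, 10]
  [-∞, 6, -2, 5, 16, 12]
  [-∞, 8, -11, 2, 3, 6]
Answer: row 6 of M^⊗2 = [-∞, 8, -11, 2, 3, 6]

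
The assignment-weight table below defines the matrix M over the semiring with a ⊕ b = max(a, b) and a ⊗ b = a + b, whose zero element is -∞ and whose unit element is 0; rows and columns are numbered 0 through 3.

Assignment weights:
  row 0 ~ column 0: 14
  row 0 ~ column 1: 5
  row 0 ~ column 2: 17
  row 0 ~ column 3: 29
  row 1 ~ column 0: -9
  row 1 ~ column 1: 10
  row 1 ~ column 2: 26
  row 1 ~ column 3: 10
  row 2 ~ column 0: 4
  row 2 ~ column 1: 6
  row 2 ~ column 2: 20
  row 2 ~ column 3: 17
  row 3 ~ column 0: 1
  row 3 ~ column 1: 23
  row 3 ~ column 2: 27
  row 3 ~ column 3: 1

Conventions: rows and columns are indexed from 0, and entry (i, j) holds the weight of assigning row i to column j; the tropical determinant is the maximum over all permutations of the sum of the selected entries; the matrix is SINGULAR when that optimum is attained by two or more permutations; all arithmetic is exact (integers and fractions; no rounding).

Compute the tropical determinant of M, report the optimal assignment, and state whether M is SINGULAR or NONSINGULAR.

σ = (0, 1, 2, 3): 14 + 10 + 20 + 1 = 45
σ = (0, 1, 3, 2): 14 + 10 + 17 + 27 = 68
σ = (0, 2, 1, 3): 14 + 26 + 6 + 1 = 47
σ = (0, 2, 3, 1): 14 + 26 + 17 + 23 = 80
σ = (0, 3, 1, 2): 14 + 10 + 6 + 27 = 57
σ = (0, 3, 2, 1): 14 + 10 + 20 + 23 = 67
σ = (1, 0, 2, 3): 5 + (-9) + 20 + 1 = 17
σ = (1, 0, 3, 2): 5 + (-9) + 17 + 27 = 40
σ = (1, 2, 0, 3): 5 + 26 + 4 + 1 = 36
σ = (1, 2, 3, 0): 5 + 26 + 17 + 1 = 49
σ = (1, 3, 0, 2): 5 + 10 + 4 + 27 = 46
σ = (1, 3, 2, 0): 5 + 10 + 20 + 1 = 36
σ = (2, 0, 1, 3): 17 + (-9) + 6 + 1 = 15
σ = (2, 0, 3, 1): 17 + (-9) + 17 + 23 = 48
σ = (2, 1, 0, 3): 17 + 10 + 4 + 1 = 32
σ = (2, 1, 3, 0): 17 + 10 + 17 + 1 = 45
σ = (2, 3, 0, 1): 17 + 10 + 4 + 23 = 54
σ = (2, 3, 1, 0): 17 + 10 + 6 + 1 = 34
σ = (3, 0, 1, 2): 29 + (-9) + 6 + 27 = 53
σ = (3, 0, 2, 1): 29 + (-9) + 20 + 23 = 63
σ = (3, 1, 0, 2): 29 + 10 + 4 + 27 = 70
σ = (3, 1, 2, 0): 29 + 10 + 20 + 1 = 60
σ = (3, 2, 0, 1): 29 + 26 + 4 + 23 = 82
σ = (3, 2, 1, 0): 29 + 26 + 6 + 1 = 62
Optimal value attained by: σ = (3, 2, 0, 1).
Answer: det⊕(M) = 82; verdict: NONSINGULAR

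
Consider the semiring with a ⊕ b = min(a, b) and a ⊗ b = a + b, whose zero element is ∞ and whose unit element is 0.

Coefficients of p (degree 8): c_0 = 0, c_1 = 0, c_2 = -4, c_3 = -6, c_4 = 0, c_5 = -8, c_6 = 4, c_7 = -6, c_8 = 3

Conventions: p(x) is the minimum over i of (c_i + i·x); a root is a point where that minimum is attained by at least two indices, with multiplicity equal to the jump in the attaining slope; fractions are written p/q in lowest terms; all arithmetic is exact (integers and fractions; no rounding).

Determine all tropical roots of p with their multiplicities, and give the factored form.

hull edge (i=0, c=0) to (i=3, c=-6): slope -2, span 3
hull edge (i=3, c=-6) to (i=5, c=-8): slope -1, span 2
hull edge (i=5, c=-8) to (i=7, c=-6): slope 1, span 2
hull edge (i=7, c=-6) to (i=8, c=3): slope 9, span 1
Factored form: p(x) = 3 ⊗ (x ⊕ (-9)) ⊗ (x ⊕ (-1)) ⊗ (x ⊕ (-1)) ⊗ (x ⊕ 1) ⊗ (x ⊕ 1) ⊗ (x ⊕ 2) ⊗ (x ⊕ 2) ⊗ (x ⊕ 2)
Answer: roots = -9 (mult 1), -1 (mult 2), 1 (mult 2), 2 (mult 3)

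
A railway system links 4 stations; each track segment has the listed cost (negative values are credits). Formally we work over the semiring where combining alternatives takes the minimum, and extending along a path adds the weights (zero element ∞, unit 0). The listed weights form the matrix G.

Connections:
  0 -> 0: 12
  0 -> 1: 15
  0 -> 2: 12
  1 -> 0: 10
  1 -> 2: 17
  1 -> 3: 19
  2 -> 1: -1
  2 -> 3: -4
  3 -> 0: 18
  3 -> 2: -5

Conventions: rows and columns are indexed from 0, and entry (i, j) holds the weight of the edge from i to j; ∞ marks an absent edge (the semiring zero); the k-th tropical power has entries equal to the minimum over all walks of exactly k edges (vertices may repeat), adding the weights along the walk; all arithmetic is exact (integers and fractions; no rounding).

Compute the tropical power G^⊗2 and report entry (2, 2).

G^⊗2:
  [24, 11, 24, 8]
  [22, 16, 14, 13]
  [9, ∞, -9, 18]
  [30, -6, 30, -9]
Key observation: the optimum is the walk 2->3->2, with weight (-4) + (-5) = -9.
Optimal value attained by: walk 2->3->2.
Answer: (G^⊗2)[2][2] = -9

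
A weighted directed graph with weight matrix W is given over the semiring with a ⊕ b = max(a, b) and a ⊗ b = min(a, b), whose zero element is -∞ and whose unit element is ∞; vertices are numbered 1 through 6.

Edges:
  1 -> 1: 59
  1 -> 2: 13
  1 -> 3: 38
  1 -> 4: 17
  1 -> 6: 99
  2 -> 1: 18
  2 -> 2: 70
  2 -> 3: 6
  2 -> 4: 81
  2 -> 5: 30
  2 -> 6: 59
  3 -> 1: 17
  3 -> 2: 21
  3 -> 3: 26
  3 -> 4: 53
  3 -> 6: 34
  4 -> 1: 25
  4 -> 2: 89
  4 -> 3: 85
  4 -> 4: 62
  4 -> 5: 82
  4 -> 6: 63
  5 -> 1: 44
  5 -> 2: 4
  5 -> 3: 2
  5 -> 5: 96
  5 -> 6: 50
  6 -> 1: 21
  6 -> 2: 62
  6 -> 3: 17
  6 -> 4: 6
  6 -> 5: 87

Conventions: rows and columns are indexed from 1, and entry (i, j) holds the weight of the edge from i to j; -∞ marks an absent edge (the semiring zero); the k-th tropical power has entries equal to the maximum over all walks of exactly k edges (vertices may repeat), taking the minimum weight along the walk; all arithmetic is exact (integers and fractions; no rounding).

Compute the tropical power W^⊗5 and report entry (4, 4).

W^⊗2:
  [59, 62, 38, 38, 87, 59]
  [30, 81, 81, 70, 81, 63]
  [25, 53, 53, 53, 53, 53]
  [44, 70, 62, 81, 82, 62]
  [44, 50, 38, 17, 96, 50]
  [44, 62, 21, 62, 87, 59]
W^⊗3:
  [59, 62, 38, 62, 87, 59]
  [44, 70, 70, 81, 81, 63]
  [44, 53, 53, 53, 53, 53]
  [44, 81, 81, 70, 82, 63]
  [44, 50, 38, 50, 96, 50]
  [44, 62, 62, 62, 87, 62]
W^⊗4:
  [59, 62, 62, 62, 87, 62]
  [44, 81, 81, 70, 81, 63]
  [44, 53, 53, 53, 53, 53]
  [44, 70, 70, 81, 82, 63]
  [44, 50, 50, 50, 96, 50]
  [44, 62, 62, 62, 87, 62]
W^⊗5:
  [59, 62, 62, 62, 87, 62]
  [44, 70, 70, 81, 81, 63]
  [44, 53, 53, 53, 53, 53]
  [44, 81, 81, 70, 82, 63]
  [44, 50, 50, 50, 96, 50]
  [44, 62, 62, 62, 87, 62]
Key observation: the optimum is the walk 4->2->2->4->2->4, with weight 89 min 70 min 81 min 89 min 81 = 70.
Optimal value attained by: walk 4->2->2->4->2->4.
Answer: (W^⊗5)[4][4] = 70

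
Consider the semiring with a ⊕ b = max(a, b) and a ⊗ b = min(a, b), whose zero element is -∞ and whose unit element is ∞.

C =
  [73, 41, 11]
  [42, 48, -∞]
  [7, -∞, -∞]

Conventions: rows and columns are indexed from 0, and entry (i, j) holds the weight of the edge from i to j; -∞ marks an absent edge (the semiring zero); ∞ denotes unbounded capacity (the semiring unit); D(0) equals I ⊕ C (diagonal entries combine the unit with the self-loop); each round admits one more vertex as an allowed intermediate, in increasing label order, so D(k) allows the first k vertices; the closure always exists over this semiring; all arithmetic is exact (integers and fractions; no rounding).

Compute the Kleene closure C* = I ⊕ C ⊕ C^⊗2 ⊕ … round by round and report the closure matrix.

D(0):
  [∞, 41, 11]
  [42, ∞, -∞]
  [7, -∞, ∞]
D(1):
  [∞, 41, 11]
  [42, ∞, 11]
  [7, 7, ∞]
D(2):
  [∞, 41, 11]
  [42, ∞, 11]
  [7, 7, ∞]
D(3):
  [∞, 41, 11]
  [42, ∞, 11]
  [7, 7, ∞]
Answer: C* = [[∞, 41, 11], [42, ∞, 11], [7, 7, ∞]]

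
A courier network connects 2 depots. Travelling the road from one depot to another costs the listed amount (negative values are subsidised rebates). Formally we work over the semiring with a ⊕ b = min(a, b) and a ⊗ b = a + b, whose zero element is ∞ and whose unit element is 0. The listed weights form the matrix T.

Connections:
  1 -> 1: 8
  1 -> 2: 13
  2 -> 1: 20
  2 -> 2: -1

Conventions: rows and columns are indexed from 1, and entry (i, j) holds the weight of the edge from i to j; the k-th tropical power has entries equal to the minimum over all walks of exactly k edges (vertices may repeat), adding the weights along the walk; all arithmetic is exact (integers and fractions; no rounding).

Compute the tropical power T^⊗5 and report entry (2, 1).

T^⊗2:
  [16, 12]
  [19, -2]
T^⊗3:
  [24, 11]
  [18, -3]
T^⊗4:
  [31, 10]
  [17, -4]
T^⊗5:
  [30, 9]
  [16, -5]
Key observation: the optimum is the walk 2->2->2->2->2->1, with weight (-1) + (-1) + (-1) + (-1) + 20 = 16.
Optimal value attained by: walk 2->2->2->2->2->1.
Answer: (T^⊗5)[2][1] = 16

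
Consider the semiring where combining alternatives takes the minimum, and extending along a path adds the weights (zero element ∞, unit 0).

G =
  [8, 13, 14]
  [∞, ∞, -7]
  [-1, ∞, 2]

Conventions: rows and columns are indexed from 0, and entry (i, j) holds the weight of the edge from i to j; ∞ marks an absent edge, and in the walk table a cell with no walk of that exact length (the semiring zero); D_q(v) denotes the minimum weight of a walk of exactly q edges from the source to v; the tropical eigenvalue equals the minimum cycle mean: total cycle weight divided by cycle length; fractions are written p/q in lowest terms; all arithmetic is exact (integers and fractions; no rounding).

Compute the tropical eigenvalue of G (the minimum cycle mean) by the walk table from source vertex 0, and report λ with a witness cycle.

q=0: [0, ∞, ∞]
q=1: [8, 13, 14]
q=2: [13, 21, 6]
q=3: [5, 26, 8]
Optimal cycle mean attained by: cycle 0->1->2->0, total 13 + (-7) + (-1), length 3.
Answer: λ = 5/3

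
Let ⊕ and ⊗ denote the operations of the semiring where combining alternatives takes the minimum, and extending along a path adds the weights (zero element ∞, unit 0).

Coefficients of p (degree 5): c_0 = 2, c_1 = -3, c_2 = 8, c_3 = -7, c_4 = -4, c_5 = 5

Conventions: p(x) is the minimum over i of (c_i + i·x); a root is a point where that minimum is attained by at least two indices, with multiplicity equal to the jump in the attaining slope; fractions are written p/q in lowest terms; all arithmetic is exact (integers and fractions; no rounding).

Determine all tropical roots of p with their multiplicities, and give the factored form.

hull edge (i=0, c=2) to (i=1, c=-3): slope -5, span 1
hull edge (i=1, c=-3) to (i=3, c=-7): slope -2, span 2
hull edge (i=3, c=-7) to (i=4, c=-4): slope 3, span 1
hull edge (i=4, c=-4) to (i=5, c=5): slope 9, span 1
Factored form: p(x) = 5 ⊗ (x ⊕ (-9)) ⊗ (x ⊕ (-3)) ⊗ (x ⊕ 2) ⊗ (x ⊕ 2) ⊗ (x ⊕ 5)
Answer: roots = -9 (mult 1), -3 (mult 1), 2 (mult 2), 5 (mult 1)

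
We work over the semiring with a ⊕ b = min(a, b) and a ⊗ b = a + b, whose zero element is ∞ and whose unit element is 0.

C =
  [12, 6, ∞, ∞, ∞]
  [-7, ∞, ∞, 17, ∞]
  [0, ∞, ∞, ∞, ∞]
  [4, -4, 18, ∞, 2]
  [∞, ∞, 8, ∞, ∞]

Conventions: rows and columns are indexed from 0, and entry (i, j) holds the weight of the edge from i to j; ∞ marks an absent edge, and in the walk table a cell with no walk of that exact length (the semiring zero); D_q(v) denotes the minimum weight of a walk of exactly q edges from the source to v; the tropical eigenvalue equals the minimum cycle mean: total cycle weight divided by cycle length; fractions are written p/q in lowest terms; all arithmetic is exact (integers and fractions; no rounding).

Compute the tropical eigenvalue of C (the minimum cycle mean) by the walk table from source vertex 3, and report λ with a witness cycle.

q=0: [∞, ∞, ∞, 0, ∞]
q=1: [4, -4, 18, ∞, 2]
q=2: [-11, 10, 10, 13, ∞]
q=3: [1, -5, 31, 27, 15]
q=4: [-12, 7, 23, 12, 29]
q=5: [0, -6, 30, 24, 14]
Optimal cycle mean attained by: cycle 0->1->0, total 6 + (-7), length 2.
Answer: λ = -1/2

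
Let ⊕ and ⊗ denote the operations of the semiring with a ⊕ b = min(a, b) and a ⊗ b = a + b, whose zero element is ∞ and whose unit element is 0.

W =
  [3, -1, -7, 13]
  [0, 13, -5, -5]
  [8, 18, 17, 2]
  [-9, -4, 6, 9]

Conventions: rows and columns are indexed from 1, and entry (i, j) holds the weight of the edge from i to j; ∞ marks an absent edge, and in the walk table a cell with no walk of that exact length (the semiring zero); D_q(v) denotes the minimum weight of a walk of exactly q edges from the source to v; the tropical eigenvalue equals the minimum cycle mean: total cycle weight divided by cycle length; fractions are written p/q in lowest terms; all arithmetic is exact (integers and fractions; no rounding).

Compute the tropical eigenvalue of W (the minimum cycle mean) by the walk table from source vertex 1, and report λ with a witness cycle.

q=0: [0, ∞, ∞, ∞]
q=1: [3, -1, -7, 13]
q=2: [-1, 2, -6, -6]
q=3: [-15, -10, -8, -4]
q=4: [-13, -16, -22, -15]
Optimal cycle mean attained by: cycle 1->2->4->1, total (-1) + (-5) + (-9), length 3.
Answer: λ = -5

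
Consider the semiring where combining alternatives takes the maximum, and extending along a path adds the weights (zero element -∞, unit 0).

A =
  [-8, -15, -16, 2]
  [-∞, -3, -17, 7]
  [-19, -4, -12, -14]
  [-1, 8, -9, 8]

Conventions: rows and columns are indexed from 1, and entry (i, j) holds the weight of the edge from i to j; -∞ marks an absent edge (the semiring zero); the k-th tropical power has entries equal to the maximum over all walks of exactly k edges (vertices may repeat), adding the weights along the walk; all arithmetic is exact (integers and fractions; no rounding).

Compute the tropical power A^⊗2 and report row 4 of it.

A^⊗2:
  [1, 10, -7, 10]
  [6, 15, -2, 15]
  [-15, -6, -21, 3]
  [7, 16, -1, 16]
Answer: row 4 of A^⊗2 = [7, 16, -1, 16]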